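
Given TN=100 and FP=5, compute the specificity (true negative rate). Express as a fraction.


Specificity = TN / (TN + FP) = 100 / 105 = 20/21.

20/21


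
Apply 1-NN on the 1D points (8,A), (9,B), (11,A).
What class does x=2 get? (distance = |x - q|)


Distances: |8-2|=6, |9-2|=7, |11-2|=9. 1 nearest: (8,A). Counts: {'A': 1}. Majority class: A.

A


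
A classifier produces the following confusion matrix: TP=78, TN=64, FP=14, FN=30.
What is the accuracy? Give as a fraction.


Accuracy = (TP + TN) / (TP + TN + FP + FN) = (78 + 64) / 186 = 71/93.

71/93


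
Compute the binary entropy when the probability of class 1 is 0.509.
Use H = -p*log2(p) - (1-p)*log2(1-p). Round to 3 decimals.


H = -0.509*log2(0.509) - 0.491*log2(0.491) = 1.000.

1.000


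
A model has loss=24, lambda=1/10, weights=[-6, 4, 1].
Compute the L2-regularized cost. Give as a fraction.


L2 sq norm = sum(w^2) = 53. J = 24 + 1/10 * 53 = 293/10.

293/10


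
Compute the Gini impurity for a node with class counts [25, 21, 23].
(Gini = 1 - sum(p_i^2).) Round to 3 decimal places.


Total = 69. Proportions: 25/69, 21/69, 23/69. sum(p_i^2) = 0.3350. Gini = 1 - 0.3350 = 0.6650, which rounds to 0.665.

0.665


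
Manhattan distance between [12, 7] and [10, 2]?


d = sum of absolute differences: |12-10|=2 + |7-2|=5 = 7.

7


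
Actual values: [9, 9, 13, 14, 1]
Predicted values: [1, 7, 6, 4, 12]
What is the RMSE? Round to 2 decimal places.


MSE = 67.6000. RMSE = sqrt(67.6000) = 8.22.

8.22


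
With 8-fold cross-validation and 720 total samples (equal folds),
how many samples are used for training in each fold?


Each validation fold has 720/8 = 90 samples. Training set = 720 - 90 = 630.

630


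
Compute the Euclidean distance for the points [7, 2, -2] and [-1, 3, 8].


d = sqrt(sum of squared differences). (7--1)^2=64, (2-3)^2=1, (-2-8)^2=100. Sum = 165.

sqrt(165)


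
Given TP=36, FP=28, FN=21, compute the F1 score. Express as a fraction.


Precision = 36/64 = 9/16. Recall = 36/57 = 12/19. F1 = 2*P*R/(P+R) = 72/121.

72/121


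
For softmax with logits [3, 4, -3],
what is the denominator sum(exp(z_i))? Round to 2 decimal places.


Denom = e^3=20.0855 + e^4=54.5982 + e^-3=0.0498. Sum = 74.7335, which rounds to 74.73.

74.73


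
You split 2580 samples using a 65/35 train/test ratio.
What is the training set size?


Test set = 2580 * 35% = 903. Training set = 2580 - 903 = 1677.

1677


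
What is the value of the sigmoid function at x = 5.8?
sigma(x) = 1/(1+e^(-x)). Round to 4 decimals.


sigma(5.8) = 1/(1+e^(-5.8)) = 1/(1+0.003028) = 1/1.003028 = 0.9970.

0.9970


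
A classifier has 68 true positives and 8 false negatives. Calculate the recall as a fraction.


Recall = TP / (TP + FN) = 68 / 76 = 17/19.

17/19


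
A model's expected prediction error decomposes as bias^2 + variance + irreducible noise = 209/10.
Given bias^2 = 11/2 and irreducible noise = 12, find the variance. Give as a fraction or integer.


Total error = bias^2 + variance + irreducible noise. So variance = 209/10 - 11/2 - 12 = 17/5.

17/5


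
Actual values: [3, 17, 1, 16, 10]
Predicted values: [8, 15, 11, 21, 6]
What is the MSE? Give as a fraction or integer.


MSE = (1/5) * ((3-8)^2=25 + (17-15)^2=4 + (1-11)^2=100 + (16-21)^2=25 + (10-6)^2=16). Sum = 170. MSE = 34.

34


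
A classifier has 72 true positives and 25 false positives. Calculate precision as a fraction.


Precision = TP / (TP + FP) = 72 / 97 = 72/97.

72/97


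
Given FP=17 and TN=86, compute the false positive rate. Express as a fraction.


FPR = FP / (FP + TN) = 17 / 103 = 17/103.

17/103


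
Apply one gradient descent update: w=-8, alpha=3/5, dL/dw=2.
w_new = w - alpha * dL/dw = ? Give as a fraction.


w_new = -8 - 3/5 * 2 = -8 - 6/5 = -46/5.

-46/5


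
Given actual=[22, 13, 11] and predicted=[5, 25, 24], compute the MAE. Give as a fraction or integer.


MAE = (1/3) * (|22-5|=17 + |13-25|=12 + |11-24|=13). Sum = 42. MAE = 14.

14


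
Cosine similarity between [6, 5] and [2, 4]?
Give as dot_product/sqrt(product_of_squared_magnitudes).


dot = 32. |a|^2 = 61, |b|^2 = 20. cos = 32/sqrt(1220).

32/sqrt(1220)


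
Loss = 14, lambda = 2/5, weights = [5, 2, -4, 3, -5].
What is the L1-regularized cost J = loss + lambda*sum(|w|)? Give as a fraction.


L1 norm = sum(|w|) = 19. J = 14 + 2/5 * 19 = 108/5.

108/5


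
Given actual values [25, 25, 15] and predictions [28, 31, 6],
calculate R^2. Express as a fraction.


Mean(y) = 65/3. SS_res = 126. SS_tot = 200/3. R^2 = 1 - 126/(200/3) = -89/100.

-89/100


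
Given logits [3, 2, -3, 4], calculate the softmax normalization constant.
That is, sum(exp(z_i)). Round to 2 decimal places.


Denom = e^3=20.0855 + e^2=7.3891 + e^-3=0.0498 + e^4=54.5982. Sum = 82.1226, which rounds to 82.12.

82.12


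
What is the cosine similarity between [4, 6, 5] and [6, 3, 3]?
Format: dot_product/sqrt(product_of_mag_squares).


dot = 57. |a|^2 = 77, |b|^2 = 54. cos = 57/sqrt(4158).

57/sqrt(4158)


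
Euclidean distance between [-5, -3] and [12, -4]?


d = sqrt(sum of squared differences). (-5-12)^2=289, (-3--4)^2=1. Sum = 290.

sqrt(290)


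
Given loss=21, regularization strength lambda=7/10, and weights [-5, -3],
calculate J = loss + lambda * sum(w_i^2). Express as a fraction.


L2 sq norm = sum(w^2) = 34. J = 21 + 7/10 * 34 = 224/5.

224/5


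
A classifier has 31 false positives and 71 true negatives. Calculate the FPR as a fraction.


FPR = FP / (FP + TN) = 31 / 102 = 31/102.

31/102


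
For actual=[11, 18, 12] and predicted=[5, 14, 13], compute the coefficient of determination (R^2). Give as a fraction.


Mean(y) = 41/3. SS_res = 53. SS_tot = 86/3. R^2 = 1 - 53/(86/3) = -73/86.

-73/86


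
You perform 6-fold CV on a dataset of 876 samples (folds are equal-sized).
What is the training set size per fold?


Each validation fold has 876/6 = 146 samples. Training set = 876 - 146 = 730.

730


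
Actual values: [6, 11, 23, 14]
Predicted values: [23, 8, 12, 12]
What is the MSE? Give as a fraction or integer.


MSE = (1/4) * ((6-23)^2=289 + (11-8)^2=9 + (23-12)^2=121 + (14-12)^2=4). Sum = 423. MSE = 423/4.

423/4


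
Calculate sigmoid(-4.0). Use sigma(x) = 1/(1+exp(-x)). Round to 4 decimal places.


sigma(-4.0) = 1/(1+e^(4.0)) = 1/(1+54.598150) = 1/55.598150 = 0.0180.

0.0180


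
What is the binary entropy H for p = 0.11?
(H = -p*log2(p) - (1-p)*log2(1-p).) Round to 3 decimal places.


H = -0.11*log2(0.11) - 0.89*log2(0.89) = 0.500.

0.500


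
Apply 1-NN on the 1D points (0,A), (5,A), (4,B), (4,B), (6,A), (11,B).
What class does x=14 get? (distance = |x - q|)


Distances: |0-14|=14, |5-14|=9, |4-14|=10, |4-14|=10, |6-14|=8, |11-14|=3. 1 nearest: (11,B). Counts: {'B': 1}. Majority class: B.

B


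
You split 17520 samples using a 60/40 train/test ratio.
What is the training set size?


Test set = 17520 * 40% = 7008. Training set = 17520 - 7008 = 10512.

10512


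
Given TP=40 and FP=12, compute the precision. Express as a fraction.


Precision = TP / (TP + FP) = 40 / 52 = 10/13.

10/13


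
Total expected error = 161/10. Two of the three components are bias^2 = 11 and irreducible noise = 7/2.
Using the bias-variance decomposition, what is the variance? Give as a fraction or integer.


Total error = bias^2 + variance + irreducible noise. So variance = 161/10 - 11 - 7/2 = 8/5.

8/5


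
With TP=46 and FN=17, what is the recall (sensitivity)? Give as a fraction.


Recall = TP / (TP + FN) = 46 / 63 = 46/63.

46/63


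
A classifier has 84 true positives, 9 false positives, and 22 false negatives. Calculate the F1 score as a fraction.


Precision = 84/93 = 28/31. Recall = 84/106 = 42/53. F1 = 2*P*R/(P+R) = 168/199.

168/199


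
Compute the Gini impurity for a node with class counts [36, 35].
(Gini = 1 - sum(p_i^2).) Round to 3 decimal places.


Total = 71. Proportions: 36/71, 35/71. sum(p_i^2) = 0.5001. Gini = 1 - 0.5001 = 0.4999, which rounds to 0.500.

0.500


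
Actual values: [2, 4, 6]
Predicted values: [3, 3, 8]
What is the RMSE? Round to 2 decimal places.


MSE = 2.0000. RMSE = sqrt(2.0000) = 1.41.

1.41


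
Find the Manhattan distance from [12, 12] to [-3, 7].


d = sum of absolute differences: |12--3|=15 + |12-7|=5 = 20.

20


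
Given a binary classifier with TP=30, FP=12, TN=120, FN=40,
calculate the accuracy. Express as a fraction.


Accuracy = (TP + TN) / (TP + TN + FP + FN) = (30 + 120) / 202 = 75/101.

75/101


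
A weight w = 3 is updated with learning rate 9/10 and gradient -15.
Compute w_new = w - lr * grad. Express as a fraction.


w_new = 3 - 9/10 * -15 = 3 - -27/2 = 33/2.

33/2


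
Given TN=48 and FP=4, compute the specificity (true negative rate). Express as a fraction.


Specificity = TN / (TN + FP) = 48 / 52 = 12/13.

12/13


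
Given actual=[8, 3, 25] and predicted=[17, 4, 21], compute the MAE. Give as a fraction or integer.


MAE = (1/3) * (|8-17|=9 + |3-4|=1 + |25-21|=4). Sum = 14. MAE = 14/3.

14/3


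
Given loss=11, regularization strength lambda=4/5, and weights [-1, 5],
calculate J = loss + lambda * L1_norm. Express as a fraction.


L1 norm = sum(|w|) = 6. J = 11 + 4/5 * 6 = 79/5.

79/5


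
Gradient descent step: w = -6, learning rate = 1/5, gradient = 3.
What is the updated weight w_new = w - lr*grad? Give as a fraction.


w_new = -6 - 1/5 * 3 = -6 - 3/5 = -33/5.

-33/5


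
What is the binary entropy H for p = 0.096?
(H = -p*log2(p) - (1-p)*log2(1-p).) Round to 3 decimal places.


H = -0.096*log2(0.096) - 0.904*log2(0.904) = 0.456.

0.456


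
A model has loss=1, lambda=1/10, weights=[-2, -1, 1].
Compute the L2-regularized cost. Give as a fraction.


L2 sq norm = sum(w^2) = 6. J = 1 + 1/10 * 6 = 8/5.

8/5


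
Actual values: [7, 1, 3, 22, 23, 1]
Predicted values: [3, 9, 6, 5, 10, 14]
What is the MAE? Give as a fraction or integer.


MAE = (1/6) * (|7-3|=4 + |1-9|=8 + |3-6|=3 + |22-5|=17 + |23-10|=13 + |1-14|=13). Sum = 58. MAE = 29/3.

29/3


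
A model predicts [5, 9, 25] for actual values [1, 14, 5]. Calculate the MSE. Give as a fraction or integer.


MSE = (1/3) * ((1-5)^2=16 + (14-9)^2=25 + (5-25)^2=400). Sum = 441. MSE = 147.

147


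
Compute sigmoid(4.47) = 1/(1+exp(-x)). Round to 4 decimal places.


sigma(4.47) = 1/(1+e^(-4.47)) = 1/(1+0.011447) = 1/1.011447 = 0.9887.

0.9887


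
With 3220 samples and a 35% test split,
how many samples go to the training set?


Test set = 3220 * 35% = 1127. Training set = 3220 - 1127 = 2093.

2093


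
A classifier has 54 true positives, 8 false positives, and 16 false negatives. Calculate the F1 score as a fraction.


Precision = 54/62 = 27/31. Recall = 54/70 = 27/35. F1 = 2*P*R/(P+R) = 9/11.

9/11


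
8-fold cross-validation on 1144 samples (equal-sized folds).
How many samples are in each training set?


Each validation fold has 1144/8 = 143 samples. Training set = 1144 - 143 = 1001.

1001


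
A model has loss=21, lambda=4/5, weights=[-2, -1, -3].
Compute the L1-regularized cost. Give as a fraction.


L1 norm = sum(|w|) = 6. J = 21 + 4/5 * 6 = 129/5.

129/5


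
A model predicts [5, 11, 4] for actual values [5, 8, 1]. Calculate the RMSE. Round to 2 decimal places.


MSE = 6.0000. RMSE = sqrt(6.0000) = 2.45.

2.45


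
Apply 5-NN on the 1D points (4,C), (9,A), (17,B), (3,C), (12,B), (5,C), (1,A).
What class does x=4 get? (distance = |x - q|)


Distances: |4-4|=0, |9-4|=5, |17-4|=13, |3-4|=1, |12-4|=8, |5-4|=1, |1-4|=3. 5 nearest: (4,C), (3,C), (5,C), (1,A), (9,A). Counts: {'C': 3, 'A': 2}. Majority class: C.

C


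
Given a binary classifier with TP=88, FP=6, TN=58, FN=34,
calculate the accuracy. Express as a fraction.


Accuracy = (TP + TN) / (TP + TN + FP + FN) = (88 + 58) / 186 = 73/93.

73/93


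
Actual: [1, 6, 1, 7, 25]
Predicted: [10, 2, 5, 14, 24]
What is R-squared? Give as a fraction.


Mean(y) = 8. SS_res = 163. SS_tot = 392. R^2 = 1 - 163/(392) = 229/392.

229/392


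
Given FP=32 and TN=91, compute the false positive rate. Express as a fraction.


FPR = FP / (FP + TN) = 32 / 123 = 32/123.

32/123


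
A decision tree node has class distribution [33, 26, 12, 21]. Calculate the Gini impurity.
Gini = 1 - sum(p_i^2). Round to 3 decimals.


Total = 92. Proportions: 33/92, 26/92, 12/92, 21/92. sum(p_i^2) = 0.2776. Gini = 1 - 0.2776 = 0.7224, which rounds to 0.722.

0.722


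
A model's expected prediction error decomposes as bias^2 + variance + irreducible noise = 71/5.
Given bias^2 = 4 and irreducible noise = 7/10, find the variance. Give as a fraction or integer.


Total error = bias^2 + variance + irreducible noise. So variance = 71/5 - 4 - 7/10 = 19/2.

19/2


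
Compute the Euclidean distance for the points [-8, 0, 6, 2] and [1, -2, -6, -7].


d = sqrt(sum of squared differences). (-8-1)^2=81, (0--2)^2=4, (6--6)^2=144, (2--7)^2=81. Sum = 310.

sqrt(310)


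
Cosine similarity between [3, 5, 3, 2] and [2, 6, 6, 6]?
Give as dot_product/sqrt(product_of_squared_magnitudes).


dot = 66. |a|^2 = 47, |b|^2 = 112. cos = 66/sqrt(5264).

66/sqrt(5264)


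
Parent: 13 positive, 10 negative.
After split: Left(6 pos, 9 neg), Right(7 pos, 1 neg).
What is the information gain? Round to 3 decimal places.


H(parent) = 0.9877. H(left) = 0.9710, H(right) = 0.5436. Weighted = (15/23)*0.9710 + (8/23)*0.5436 = 0.8223. IG = 0.9877 - 0.8223 = 0.1654, which rounds to 0.165.

0.165


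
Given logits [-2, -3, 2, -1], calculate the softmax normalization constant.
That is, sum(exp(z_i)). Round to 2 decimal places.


Denom = e^-2=0.1353 + e^-3=0.0498 + e^2=7.3891 + e^-1=0.3679. Sum = 7.9421, which rounds to 7.94.

7.94


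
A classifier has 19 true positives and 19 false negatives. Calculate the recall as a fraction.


Recall = TP / (TP + FN) = 19 / 38 = 1/2.

1/2


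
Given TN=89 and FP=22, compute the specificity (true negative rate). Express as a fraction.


Specificity = TN / (TN + FP) = 89 / 111 = 89/111.

89/111


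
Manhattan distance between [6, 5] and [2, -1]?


d = sum of absolute differences: |6-2|=4 + |5--1|=6 = 10.

10


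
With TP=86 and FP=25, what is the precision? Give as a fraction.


Precision = TP / (TP + FP) = 86 / 111 = 86/111.

86/111


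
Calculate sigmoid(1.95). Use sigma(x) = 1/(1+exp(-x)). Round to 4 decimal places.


sigma(1.95) = 1/(1+e^(-1.95)) = 1/(1+0.142274) = 1/1.142274 = 0.8754.

0.8754


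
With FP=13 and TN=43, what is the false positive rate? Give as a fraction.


FPR = FP / (FP + TN) = 13 / 56 = 13/56.

13/56


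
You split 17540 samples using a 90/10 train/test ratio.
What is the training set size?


Test set = 17540 * 10% = 1754. Training set = 17540 - 1754 = 15786.

15786


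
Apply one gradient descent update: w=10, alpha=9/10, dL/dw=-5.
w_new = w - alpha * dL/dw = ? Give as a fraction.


w_new = 10 - 9/10 * -5 = 10 - -9/2 = 29/2.

29/2


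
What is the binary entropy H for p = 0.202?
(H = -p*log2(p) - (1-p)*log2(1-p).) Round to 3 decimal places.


H = -0.202*log2(0.202) - 0.798*log2(0.798) = 0.726.

0.726


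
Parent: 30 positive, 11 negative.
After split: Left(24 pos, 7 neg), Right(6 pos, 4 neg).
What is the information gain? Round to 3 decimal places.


H(parent) = 0.8390. H(left) = 0.7706, H(right) = 0.9710. Weighted = (31/41)*0.7706 + (10/41)*0.9710 = 0.8195. IG = 0.8390 - 0.8195 = 0.0195, which rounds to 0.020.

0.020


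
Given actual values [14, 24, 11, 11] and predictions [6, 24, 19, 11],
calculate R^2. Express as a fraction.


Mean(y) = 15. SS_res = 128. SS_tot = 114. R^2 = 1 - 128/(114) = -7/57.

-7/57


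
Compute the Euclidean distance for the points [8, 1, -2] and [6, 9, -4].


d = sqrt(sum of squared differences). (8-6)^2=4, (1-9)^2=64, (-2--4)^2=4. Sum = 72.

sqrt(72)


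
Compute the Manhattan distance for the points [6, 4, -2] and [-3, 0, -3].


d = sum of absolute differences: |6--3|=9 + |4-0|=4 + |-2--3|=1 = 14.

14


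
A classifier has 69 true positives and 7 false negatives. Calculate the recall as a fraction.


Recall = TP / (TP + FN) = 69 / 76 = 69/76.

69/76


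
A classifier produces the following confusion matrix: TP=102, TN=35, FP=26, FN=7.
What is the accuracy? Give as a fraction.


Accuracy = (TP + TN) / (TP + TN + FP + FN) = (102 + 35) / 170 = 137/170.

137/170


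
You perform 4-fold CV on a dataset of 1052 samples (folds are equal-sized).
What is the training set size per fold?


Each validation fold has 1052/4 = 263 samples. Training set = 1052 - 263 = 789.

789


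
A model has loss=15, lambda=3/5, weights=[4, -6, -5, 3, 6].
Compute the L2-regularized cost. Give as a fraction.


L2 sq norm = sum(w^2) = 122. J = 15 + 3/5 * 122 = 441/5.

441/5


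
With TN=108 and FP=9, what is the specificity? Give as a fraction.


Specificity = TN / (TN + FP) = 108 / 117 = 12/13.

12/13


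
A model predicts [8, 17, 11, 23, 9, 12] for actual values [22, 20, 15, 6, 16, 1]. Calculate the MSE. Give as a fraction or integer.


MSE = (1/6) * ((22-8)^2=196 + (20-17)^2=9 + (15-11)^2=16 + (6-23)^2=289 + (16-9)^2=49 + (1-12)^2=121). Sum = 680. MSE = 340/3.

340/3


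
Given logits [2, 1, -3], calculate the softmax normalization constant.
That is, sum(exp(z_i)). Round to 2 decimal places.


Denom = e^2=7.3891 + e^1=2.7183 + e^-3=0.0498. Sum = 10.1572, which rounds to 10.16.

10.16


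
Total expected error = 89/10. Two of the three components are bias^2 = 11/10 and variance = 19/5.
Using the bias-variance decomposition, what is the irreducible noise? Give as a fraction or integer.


Total error = bias^2 + variance + irreducible noise. So irreducible noise = 89/10 - 11/10 - 19/5 = 4.

4


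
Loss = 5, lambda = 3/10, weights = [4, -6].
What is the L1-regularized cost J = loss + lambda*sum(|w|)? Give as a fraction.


L1 norm = sum(|w|) = 10. J = 5 + 3/10 * 10 = 8.

8


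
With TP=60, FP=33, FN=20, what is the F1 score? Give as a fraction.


Precision = 60/93 = 20/31. Recall = 60/80 = 3/4. F1 = 2*P*R/(P+R) = 120/173.

120/173


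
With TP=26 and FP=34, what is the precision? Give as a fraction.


Precision = TP / (TP + FP) = 26 / 60 = 13/30.

13/30


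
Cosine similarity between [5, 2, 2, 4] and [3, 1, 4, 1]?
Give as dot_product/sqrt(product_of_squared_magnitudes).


dot = 29. |a|^2 = 49, |b|^2 = 27. cos = 29/sqrt(1323).

29/sqrt(1323)


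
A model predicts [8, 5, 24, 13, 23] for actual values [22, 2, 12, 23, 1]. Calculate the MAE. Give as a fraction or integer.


MAE = (1/5) * (|22-8|=14 + |2-5|=3 + |12-24|=12 + |23-13|=10 + |1-23|=22). Sum = 61. MAE = 61/5.

61/5


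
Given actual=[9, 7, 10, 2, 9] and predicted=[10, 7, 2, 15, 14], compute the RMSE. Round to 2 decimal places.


MSE = 51.8000. RMSE = sqrt(51.8000) = 7.20.

7.20


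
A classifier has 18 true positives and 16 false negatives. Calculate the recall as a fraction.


Recall = TP / (TP + FN) = 18 / 34 = 9/17.

9/17


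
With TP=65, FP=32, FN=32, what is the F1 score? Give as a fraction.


Precision = 65/97 = 65/97. Recall = 65/97 = 65/97. F1 = 2*P*R/(P+R) = 65/97.

65/97


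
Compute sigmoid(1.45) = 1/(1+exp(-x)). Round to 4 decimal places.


sigma(1.45) = 1/(1+e^(-1.45)) = 1/(1+0.234570) = 1/1.234570 = 0.8100.

0.8100


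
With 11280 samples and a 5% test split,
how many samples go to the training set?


Test set = 11280 * 5% = 564. Training set = 11280 - 564 = 10716.

10716


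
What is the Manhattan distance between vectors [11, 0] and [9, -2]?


d = sum of absolute differences: |11-9|=2 + |0--2|=2 = 4.

4


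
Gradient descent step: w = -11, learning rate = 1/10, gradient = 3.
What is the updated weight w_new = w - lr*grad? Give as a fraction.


w_new = -11 - 1/10 * 3 = -11 - 3/10 = -113/10.

-113/10


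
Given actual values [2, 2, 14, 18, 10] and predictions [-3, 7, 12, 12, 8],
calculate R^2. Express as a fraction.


Mean(y) = 46/5. SS_res = 94. SS_tot = 1024/5. R^2 = 1 - 94/(1024/5) = 277/512.

277/512


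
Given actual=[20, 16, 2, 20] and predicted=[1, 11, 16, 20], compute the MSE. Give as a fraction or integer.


MSE = (1/4) * ((20-1)^2=361 + (16-11)^2=25 + (2-16)^2=196 + (20-20)^2=0). Sum = 582. MSE = 291/2.

291/2


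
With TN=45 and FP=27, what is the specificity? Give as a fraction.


Specificity = TN / (TN + FP) = 45 / 72 = 5/8.

5/8


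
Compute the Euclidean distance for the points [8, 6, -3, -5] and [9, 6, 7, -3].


d = sqrt(sum of squared differences). (8-9)^2=1, (6-6)^2=0, (-3-7)^2=100, (-5--3)^2=4. Sum = 105.

sqrt(105)


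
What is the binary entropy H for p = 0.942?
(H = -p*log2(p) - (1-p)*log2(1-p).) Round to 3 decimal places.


H = -0.942*log2(0.942) - 0.058*log2(0.058) = 0.319.

0.319


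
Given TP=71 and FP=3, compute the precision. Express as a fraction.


Precision = TP / (TP + FP) = 71 / 74 = 71/74.

71/74


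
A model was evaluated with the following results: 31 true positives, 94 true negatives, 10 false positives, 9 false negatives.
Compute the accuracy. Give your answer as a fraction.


Accuracy = (TP + TN) / (TP + TN + FP + FN) = (31 + 94) / 144 = 125/144.

125/144


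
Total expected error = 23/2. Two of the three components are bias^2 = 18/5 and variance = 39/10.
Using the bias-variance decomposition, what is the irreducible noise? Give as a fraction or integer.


Total error = bias^2 + variance + irreducible noise. So irreducible noise = 23/2 - 18/5 - 39/10 = 4.

4


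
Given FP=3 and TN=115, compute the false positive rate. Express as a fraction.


FPR = FP / (FP + TN) = 3 / 118 = 3/118.

3/118


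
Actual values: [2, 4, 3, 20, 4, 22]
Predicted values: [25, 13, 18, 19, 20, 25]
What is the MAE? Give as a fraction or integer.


MAE = (1/6) * (|2-25|=23 + |4-13|=9 + |3-18|=15 + |20-19|=1 + |4-20|=16 + |22-25|=3). Sum = 67. MAE = 67/6.

67/6


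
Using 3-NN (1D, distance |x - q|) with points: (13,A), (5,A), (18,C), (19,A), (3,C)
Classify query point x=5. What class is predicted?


Distances: |13-5|=8, |5-5|=0, |18-5|=13, |19-5|=14, |3-5|=2. 3 nearest: (5,A), (3,C), (13,A). Counts: {'A': 2, 'C': 1}. Majority class: A.

A


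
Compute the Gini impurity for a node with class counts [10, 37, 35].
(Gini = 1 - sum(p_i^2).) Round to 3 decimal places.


Total = 82. Proportions: 10/82, 37/82, 35/82. sum(p_i^2) = 0.4007. Gini = 1 - 0.4007 = 0.5993, which rounds to 0.599.

0.599


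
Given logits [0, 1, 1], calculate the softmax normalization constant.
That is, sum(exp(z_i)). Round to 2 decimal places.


Denom = e^0=1.0000 + e^1=2.7183 + e^1=2.7183. Sum = 6.4366, which rounds to 6.44.

6.44


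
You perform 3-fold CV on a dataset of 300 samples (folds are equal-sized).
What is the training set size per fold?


Each validation fold has 300/3 = 100 samples. Training set = 300 - 100 = 200.

200


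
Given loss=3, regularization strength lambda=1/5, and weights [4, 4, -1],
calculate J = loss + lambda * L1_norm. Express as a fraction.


L1 norm = sum(|w|) = 9. J = 3 + 1/5 * 9 = 24/5.

24/5


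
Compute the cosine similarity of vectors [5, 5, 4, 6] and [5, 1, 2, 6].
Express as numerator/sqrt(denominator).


dot = 74. |a|^2 = 102, |b|^2 = 66. cos = 74/sqrt(6732).

74/sqrt(6732)


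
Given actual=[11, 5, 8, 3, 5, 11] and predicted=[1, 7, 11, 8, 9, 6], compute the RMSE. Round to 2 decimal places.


MSE = 29.8333. RMSE = sqrt(29.8333) = 5.46.

5.46


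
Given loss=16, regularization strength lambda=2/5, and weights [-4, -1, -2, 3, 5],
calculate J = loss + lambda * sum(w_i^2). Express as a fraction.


L2 sq norm = sum(w^2) = 55. J = 16 + 2/5 * 55 = 38.

38


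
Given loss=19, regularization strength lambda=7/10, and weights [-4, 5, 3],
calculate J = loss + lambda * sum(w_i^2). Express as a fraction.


L2 sq norm = sum(w^2) = 50. J = 19 + 7/10 * 50 = 54.

54


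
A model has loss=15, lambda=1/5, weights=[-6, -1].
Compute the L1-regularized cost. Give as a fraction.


L1 norm = sum(|w|) = 7. J = 15 + 1/5 * 7 = 82/5.

82/5


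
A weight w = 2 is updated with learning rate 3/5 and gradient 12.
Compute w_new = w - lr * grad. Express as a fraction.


w_new = 2 - 3/5 * 12 = 2 - 36/5 = -26/5.

-26/5


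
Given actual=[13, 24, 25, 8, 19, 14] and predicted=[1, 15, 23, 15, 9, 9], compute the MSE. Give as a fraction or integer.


MSE = (1/6) * ((13-1)^2=144 + (24-15)^2=81 + (25-23)^2=4 + (8-15)^2=49 + (19-9)^2=100 + (14-9)^2=25). Sum = 403. MSE = 403/6.

403/6


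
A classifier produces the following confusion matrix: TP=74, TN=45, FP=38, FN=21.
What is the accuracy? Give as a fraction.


Accuracy = (TP + TN) / (TP + TN + FP + FN) = (74 + 45) / 178 = 119/178.

119/178


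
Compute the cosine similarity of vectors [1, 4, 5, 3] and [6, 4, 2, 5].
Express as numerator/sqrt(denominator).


dot = 47. |a|^2 = 51, |b|^2 = 81. cos = 47/sqrt(4131).

47/sqrt(4131)


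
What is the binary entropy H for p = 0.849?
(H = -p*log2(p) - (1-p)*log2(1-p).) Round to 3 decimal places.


H = -0.849*log2(0.849) - 0.151*log2(0.151) = 0.612.

0.612


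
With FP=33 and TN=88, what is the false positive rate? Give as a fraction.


FPR = FP / (FP + TN) = 33 / 121 = 3/11.

3/11


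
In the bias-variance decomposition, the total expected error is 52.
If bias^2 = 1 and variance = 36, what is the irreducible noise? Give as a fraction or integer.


Total error = bias^2 + variance + irreducible noise. So irreducible noise = 52 - 1 - 36 = 15.

15


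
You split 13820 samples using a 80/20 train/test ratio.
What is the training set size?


Test set = 13820 * 20% = 2764. Training set = 13820 - 2764 = 11056.

11056


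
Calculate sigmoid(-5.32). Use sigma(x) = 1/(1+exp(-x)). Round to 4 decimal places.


sigma(-5.32) = 1/(1+e^(5.32)) = 1/(1+204.383882) = 1/205.383882 = 0.0049.

0.0049


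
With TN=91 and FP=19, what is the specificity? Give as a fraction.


Specificity = TN / (TN + FP) = 91 / 110 = 91/110.

91/110


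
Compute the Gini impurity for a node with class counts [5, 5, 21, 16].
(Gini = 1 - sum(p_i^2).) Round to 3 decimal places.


Total = 47. Proportions: 5/47, 5/47, 21/47, 16/47. sum(p_i^2) = 0.3382. Gini = 1 - 0.3382 = 0.6618, which rounds to 0.662.

0.662


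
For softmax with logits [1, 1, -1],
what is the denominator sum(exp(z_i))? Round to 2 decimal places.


Denom = e^1=2.7183 + e^1=2.7183 + e^-1=0.3679. Sum = 5.8045, which rounds to 5.80.

5.80


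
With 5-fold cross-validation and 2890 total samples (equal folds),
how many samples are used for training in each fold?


Each validation fold has 2890/5 = 578 samples. Training set = 2890 - 578 = 2312.

2312


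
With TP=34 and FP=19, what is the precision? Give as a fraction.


Precision = TP / (TP + FP) = 34 / 53 = 34/53.

34/53


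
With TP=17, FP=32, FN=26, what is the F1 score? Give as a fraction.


Precision = 17/49 = 17/49. Recall = 17/43 = 17/43. F1 = 2*P*R/(P+R) = 17/46.

17/46


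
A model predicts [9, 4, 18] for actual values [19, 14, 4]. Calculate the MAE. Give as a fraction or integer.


MAE = (1/3) * (|19-9|=10 + |14-4|=10 + |4-18|=14). Sum = 34. MAE = 34/3.

34/3


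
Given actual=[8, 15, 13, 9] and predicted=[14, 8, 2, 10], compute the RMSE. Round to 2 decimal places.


MSE = 51.7500. RMSE = sqrt(51.7500) = 7.19.

7.19


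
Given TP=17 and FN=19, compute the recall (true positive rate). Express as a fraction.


Recall = TP / (TP + FN) = 17 / 36 = 17/36.

17/36


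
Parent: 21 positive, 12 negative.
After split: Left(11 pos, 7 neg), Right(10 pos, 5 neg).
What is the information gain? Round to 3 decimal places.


H(parent) = 0.9457. H(left) = 0.9641, H(right) = 0.9183. Weighted = (18/33)*0.9641 + (15/33)*0.9183 = 0.9433. IG = 0.9457 - 0.9433 = 0.0024, which rounds to 0.002.

0.002


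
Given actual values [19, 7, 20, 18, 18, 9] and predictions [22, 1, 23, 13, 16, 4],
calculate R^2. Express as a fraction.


Mean(y) = 91/6. SS_res = 108. SS_tot = 953/6. R^2 = 1 - 108/(953/6) = 305/953.

305/953


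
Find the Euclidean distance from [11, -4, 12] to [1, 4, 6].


d = sqrt(sum of squared differences). (11-1)^2=100, (-4-4)^2=64, (12-6)^2=36. Sum = 200.

sqrt(200)


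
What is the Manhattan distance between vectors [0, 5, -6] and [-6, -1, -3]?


d = sum of absolute differences: |0--6|=6 + |5--1|=6 + |-6--3|=3 = 15.

15


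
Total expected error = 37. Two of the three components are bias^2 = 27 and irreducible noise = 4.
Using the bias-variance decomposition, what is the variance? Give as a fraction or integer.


Total error = bias^2 + variance + irreducible noise. So variance = 37 - 27 - 4 = 6.

6


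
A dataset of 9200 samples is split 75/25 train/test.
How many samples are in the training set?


Test set = 9200 * 25% = 2300. Training set = 9200 - 2300 = 6900.

6900


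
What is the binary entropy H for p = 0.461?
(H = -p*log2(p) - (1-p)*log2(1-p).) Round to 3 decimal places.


H = -0.461*log2(0.461) - 0.539*log2(0.539) = 0.996.

0.996


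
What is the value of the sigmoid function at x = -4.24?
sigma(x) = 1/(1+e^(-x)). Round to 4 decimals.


sigma(-4.24) = 1/(1+e^(4.24)) = 1/(1+69.407852) = 1/70.407852 = 0.0142.

0.0142


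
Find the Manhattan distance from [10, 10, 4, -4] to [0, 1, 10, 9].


d = sum of absolute differences: |10-0|=10 + |10-1|=9 + |4-10|=6 + |-4-9|=13 = 38.

38


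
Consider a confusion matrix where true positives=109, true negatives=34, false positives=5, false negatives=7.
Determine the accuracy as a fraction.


Accuracy = (TP + TN) / (TP + TN + FP + FN) = (109 + 34) / 155 = 143/155.

143/155


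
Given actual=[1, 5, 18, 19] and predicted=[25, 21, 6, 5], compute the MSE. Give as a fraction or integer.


MSE = (1/4) * ((1-25)^2=576 + (5-21)^2=256 + (18-6)^2=144 + (19-5)^2=196). Sum = 1172. MSE = 293.

293


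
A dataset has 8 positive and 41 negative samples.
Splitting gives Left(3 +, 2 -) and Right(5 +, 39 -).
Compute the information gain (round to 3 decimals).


H(parent) = 0.6421. H(left) = 0.9710, H(right) = 0.5108. Weighted = (5/49)*0.9710 + (44/49)*0.5108 = 0.5578. IG = 0.6421 - 0.5578 = 0.0843, which rounds to 0.084.

0.084


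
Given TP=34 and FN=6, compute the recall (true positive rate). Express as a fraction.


Recall = TP / (TP + FN) = 34 / 40 = 17/20.

17/20


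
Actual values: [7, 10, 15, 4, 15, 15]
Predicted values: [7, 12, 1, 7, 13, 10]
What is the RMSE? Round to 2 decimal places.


MSE = 39.6667. RMSE = sqrt(39.6667) = 6.30.

6.30


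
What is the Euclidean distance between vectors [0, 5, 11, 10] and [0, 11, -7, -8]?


d = sqrt(sum of squared differences). (0-0)^2=0, (5-11)^2=36, (11--7)^2=324, (10--8)^2=324. Sum = 684.

sqrt(684)


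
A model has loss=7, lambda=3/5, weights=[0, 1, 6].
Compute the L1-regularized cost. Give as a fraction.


L1 norm = sum(|w|) = 7. J = 7 + 3/5 * 7 = 56/5.

56/5


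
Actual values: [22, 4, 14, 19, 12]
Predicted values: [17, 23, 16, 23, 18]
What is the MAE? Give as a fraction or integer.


MAE = (1/5) * (|22-17|=5 + |4-23|=19 + |14-16|=2 + |19-23|=4 + |12-18|=6). Sum = 36. MAE = 36/5.

36/5


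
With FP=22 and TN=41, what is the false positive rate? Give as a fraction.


FPR = FP / (FP + TN) = 22 / 63 = 22/63.

22/63


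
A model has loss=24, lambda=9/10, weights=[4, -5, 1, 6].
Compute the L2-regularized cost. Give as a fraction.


L2 sq norm = sum(w^2) = 78. J = 24 + 9/10 * 78 = 471/5.

471/5


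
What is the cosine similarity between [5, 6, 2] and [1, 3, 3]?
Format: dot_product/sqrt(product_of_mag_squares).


dot = 29. |a|^2 = 65, |b|^2 = 19. cos = 29/sqrt(1235).

29/sqrt(1235)


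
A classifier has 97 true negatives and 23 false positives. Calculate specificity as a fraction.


Specificity = TN / (TN + FP) = 97 / 120 = 97/120.

97/120


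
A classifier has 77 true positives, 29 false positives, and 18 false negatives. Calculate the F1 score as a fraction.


Precision = 77/106 = 77/106. Recall = 77/95 = 77/95. F1 = 2*P*R/(P+R) = 154/201.

154/201


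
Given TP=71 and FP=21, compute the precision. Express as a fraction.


Precision = TP / (TP + FP) = 71 / 92 = 71/92.

71/92


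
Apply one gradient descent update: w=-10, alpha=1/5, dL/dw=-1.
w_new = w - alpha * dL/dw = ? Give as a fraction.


w_new = -10 - 1/5 * -1 = -10 - -1/5 = -49/5.

-49/5


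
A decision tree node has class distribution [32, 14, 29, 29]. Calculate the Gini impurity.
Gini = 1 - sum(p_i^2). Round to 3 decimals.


Total = 104. Proportions: 32/104, 14/104, 29/104, 29/104. sum(p_i^2) = 0.2683. Gini = 1 - 0.2683 = 0.7317, which rounds to 0.732.

0.732


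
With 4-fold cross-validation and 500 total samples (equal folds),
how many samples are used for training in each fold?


Each validation fold has 500/4 = 125 samples. Training set = 500 - 125 = 375.

375


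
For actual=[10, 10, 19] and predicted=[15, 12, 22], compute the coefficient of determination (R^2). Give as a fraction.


Mean(y) = 13. SS_res = 38. SS_tot = 54. R^2 = 1 - 38/(54) = 8/27.

8/27


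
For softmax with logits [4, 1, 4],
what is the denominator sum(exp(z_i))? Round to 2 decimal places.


Denom = e^4=54.5982 + e^1=2.7183 + e^4=54.5982. Sum = 111.9147, which rounds to 111.91.

111.91


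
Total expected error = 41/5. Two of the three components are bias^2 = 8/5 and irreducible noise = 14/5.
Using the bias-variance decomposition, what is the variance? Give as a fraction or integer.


Total error = bias^2 + variance + irreducible noise. So variance = 41/5 - 8/5 - 14/5 = 19/5.

19/5


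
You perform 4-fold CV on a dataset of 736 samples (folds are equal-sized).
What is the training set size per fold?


Each validation fold has 736/4 = 184 samples. Training set = 736 - 184 = 552.

552


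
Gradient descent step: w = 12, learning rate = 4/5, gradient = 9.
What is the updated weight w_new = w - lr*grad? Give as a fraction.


w_new = 12 - 4/5 * 9 = 12 - 36/5 = 24/5.

24/5


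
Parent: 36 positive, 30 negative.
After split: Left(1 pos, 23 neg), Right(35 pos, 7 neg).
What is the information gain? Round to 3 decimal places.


H(parent) = 0.9940. H(left) = 0.2499, H(right) = 0.6500. Weighted = (24/66)*0.2499 + (42/66)*0.6500 = 0.5045. IG = 0.9940 - 0.5045 = 0.4895, which rounds to 0.490.

0.490


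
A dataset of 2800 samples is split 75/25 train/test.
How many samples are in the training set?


Test set = 2800 * 25% = 700. Training set = 2800 - 700 = 2100.

2100


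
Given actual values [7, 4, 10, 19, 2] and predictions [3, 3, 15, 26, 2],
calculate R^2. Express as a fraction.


Mean(y) = 42/5. SS_res = 91. SS_tot = 886/5. R^2 = 1 - 91/(886/5) = 431/886.

431/886


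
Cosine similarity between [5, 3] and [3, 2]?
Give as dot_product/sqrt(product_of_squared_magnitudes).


dot = 21. |a|^2 = 34, |b|^2 = 13. cos = 21/sqrt(442).

21/sqrt(442)


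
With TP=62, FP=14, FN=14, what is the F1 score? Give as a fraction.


Precision = 62/76 = 31/38. Recall = 62/76 = 31/38. F1 = 2*P*R/(P+R) = 31/38.

31/38


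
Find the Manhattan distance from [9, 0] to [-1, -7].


d = sum of absolute differences: |9--1|=10 + |0--7|=7 = 17.

17


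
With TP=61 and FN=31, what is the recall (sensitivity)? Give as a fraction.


Recall = TP / (TP + FN) = 61 / 92 = 61/92.

61/92


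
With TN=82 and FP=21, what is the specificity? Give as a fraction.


Specificity = TN / (TN + FP) = 82 / 103 = 82/103.

82/103


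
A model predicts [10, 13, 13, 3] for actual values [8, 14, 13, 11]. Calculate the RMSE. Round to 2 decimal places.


MSE = 17.2500. RMSE = sqrt(17.2500) = 4.15.

4.15


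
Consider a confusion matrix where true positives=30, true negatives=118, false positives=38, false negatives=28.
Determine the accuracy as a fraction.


Accuracy = (TP + TN) / (TP + TN + FP + FN) = (30 + 118) / 214 = 74/107.

74/107


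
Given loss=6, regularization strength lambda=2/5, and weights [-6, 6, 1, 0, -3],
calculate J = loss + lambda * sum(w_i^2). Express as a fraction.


L2 sq norm = sum(w^2) = 82. J = 6 + 2/5 * 82 = 194/5.

194/5


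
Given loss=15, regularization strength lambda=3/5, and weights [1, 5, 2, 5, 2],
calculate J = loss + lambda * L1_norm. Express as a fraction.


L1 norm = sum(|w|) = 15. J = 15 + 3/5 * 15 = 24.

24


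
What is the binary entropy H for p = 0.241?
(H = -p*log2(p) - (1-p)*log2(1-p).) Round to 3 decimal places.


H = -0.241*log2(0.241) - 0.759*log2(0.759) = 0.797.

0.797


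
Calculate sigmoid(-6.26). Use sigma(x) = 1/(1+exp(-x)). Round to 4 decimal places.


sigma(-6.26) = 1/(1+e^(6.26)) = 1/(1+523.218940) = 1/524.218940 = 0.0019.

0.0019


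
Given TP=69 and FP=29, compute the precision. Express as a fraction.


Precision = TP / (TP + FP) = 69 / 98 = 69/98.

69/98


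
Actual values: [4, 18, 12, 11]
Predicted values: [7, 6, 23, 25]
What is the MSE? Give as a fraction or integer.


MSE = (1/4) * ((4-7)^2=9 + (18-6)^2=144 + (12-23)^2=121 + (11-25)^2=196). Sum = 470. MSE = 235/2.

235/2


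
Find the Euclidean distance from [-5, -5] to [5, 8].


d = sqrt(sum of squared differences). (-5-5)^2=100, (-5-8)^2=169. Sum = 269.

sqrt(269)


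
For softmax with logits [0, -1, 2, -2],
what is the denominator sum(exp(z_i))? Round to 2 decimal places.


Denom = e^0=1.0000 + e^-1=0.3679 + e^2=7.3891 + e^-2=0.1353. Sum = 8.8923, which rounds to 8.89.

8.89


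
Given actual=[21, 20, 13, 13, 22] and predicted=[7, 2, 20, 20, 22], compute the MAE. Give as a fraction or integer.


MAE = (1/5) * (|21-7|=14 + |20-2|=18 + |13-20|=7 + |13-20|=7 + |22-22|=0). Sum = 46. MAE = 46/5.

46/5


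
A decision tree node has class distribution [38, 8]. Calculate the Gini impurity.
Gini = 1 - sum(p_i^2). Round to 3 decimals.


Total = 46. Proportions: 38/46, 8/46. sum(p_i^2) = 0.7127. Gini = 1 - 0.7127 = 0.2873, which rounds to 0.287.

0.287


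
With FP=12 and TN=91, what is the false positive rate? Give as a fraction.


FPR = FP / (FP + TN) = 12 / 103 = 12/103.

12/103


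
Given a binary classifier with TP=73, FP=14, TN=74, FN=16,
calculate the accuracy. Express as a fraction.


Accuracy = (TP + TN) / (TP + TN + FP + FN) = (73 + 74) / 177 = 49/59.

49/59


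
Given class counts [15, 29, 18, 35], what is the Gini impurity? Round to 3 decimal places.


Total = 97. Proportions: 15/97, 29/97, 18/97, 35/97. sum(p_i^2) = 0.2779. Gini = 1 - 0.2779 = 0.7221, which rounds to 0.722.

0.722


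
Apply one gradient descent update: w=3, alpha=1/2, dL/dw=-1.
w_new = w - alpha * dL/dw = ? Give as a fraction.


w_new = 3 - 1/2 * -1 = 3 - -1/2 = 7/2.

7/2


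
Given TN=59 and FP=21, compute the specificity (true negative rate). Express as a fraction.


Specificity = TN / (TN + FP) = 59 / 80 = 59/80.

59/80


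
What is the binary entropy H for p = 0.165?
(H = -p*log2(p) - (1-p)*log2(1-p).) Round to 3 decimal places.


H = -0.165*log2(0.165) - 0.835*log2(0.835) = 0.646.

0.646


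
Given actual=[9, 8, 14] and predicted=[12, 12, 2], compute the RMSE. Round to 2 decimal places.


MSE = 56.3333. RMSE = sqrt(56.3333) = 7.51.

7.51


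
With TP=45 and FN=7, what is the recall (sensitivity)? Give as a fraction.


Recall = TP / (TP + FN) = 45 / 52 = 45/52.

45/52


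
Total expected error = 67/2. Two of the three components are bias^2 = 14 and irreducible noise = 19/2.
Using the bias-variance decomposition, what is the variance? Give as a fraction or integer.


Total error = bias^2 + variance + irreducible noise. So variance = 67/2 - 14 - 19/2 = 10.

10
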